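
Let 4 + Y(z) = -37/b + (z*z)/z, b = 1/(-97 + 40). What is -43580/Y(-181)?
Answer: -10895/481 ≈ -22.651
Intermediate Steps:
b = -1/57 (b = 1/(-57) = -1/57 ≈ -0.017544)
Y(z) = 2105 + z (Y(z) = -4 + (-37/(-1/57) + (z*z)/z) = -4 + (-37*(-57) + z²/z) = -4 + (2109 + z) = 2105 + z)
-43580/Y(-181) = -43580/(2105 - 181) = -43580/1924 = -43580*1/1924 = -10895/481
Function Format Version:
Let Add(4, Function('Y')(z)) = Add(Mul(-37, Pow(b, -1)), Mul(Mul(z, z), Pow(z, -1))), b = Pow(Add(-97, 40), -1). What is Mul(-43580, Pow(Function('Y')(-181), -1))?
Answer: Rational(-10895, 481) ≈ -22.651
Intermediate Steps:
b = Rational(-1, 57) (b = Pow(-57, -1) = Rational(-1, 57) ≈ -0.017544)
Function('Y')(z) = Add(2105, z) (Function('Y')(z) = Add(-4, Add(Mul(-37, Pow(Rational(-1, 57), -1)), Mul(Mul(z, z), Pow(z, -1)))) = Add(-4, Add(Mul(-37, -57), Mul(Pow(z, 2), Pow(z, -1)))) = Add(-4, Add(2109, z)) = Add(2105, z))
Mul(-43580, Pow(Function('Y')(-181), -1)) = Mul(-43580, Pow(Add(2105, -181), -1)) = Mul(-43580, Pow(1924, -1)) = Mul(-43580, Rational(1, 1924)) = Rational(-10895, 481)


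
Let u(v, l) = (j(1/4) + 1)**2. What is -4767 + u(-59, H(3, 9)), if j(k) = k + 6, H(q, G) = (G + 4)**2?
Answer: -75431/16 ≈ -4714.4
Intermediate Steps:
H(q, G) = (4 + G)**2
j(k) = 6 + k
u(v, l) = 841/16 (u(v, l) = ((6 + 1/4) + 1)**2 = (25/4 + 1)**2 = (29/4)**2 = 841/16)
-4767 + u(-59, H(3, 9)) = -4767 + 841/16 = -75431/16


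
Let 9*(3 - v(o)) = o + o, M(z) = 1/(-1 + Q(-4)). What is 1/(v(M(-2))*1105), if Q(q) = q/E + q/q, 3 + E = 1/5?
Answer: 9/28288 ≈ 0.00031816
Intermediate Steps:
E = -14/5 (E = -3 + 1/5 = -3 + ⅕ = -14/5 ≈ -2.8000)
Q(q) = 1 - 5*q/14 (Q(q) = q/(-14/5) + q/q = q*(-5/14) + 1 = -5*q/14 + 1 = 1 - 5*q/14)
M(z) = 7/10 (M(z) = 1/(-1 + (1 - 5/14*(-4))) = 1/(-1 + (1 + 10/7)) = 1/(-1 + 17/7) = 1/(10/7) = 7/10)
v(o) = 3 - 2*o/9 (v(o) = 3 - (o + o)/9 = 3 - 2*o/9)
1/(v(M(-2))*1105) = 1/((3 - 2/9*7/10)*1105) = 1/((3 - 7/45)*1105) = 1/((128/45)*1105) = 1/(28288/9) = 9/28288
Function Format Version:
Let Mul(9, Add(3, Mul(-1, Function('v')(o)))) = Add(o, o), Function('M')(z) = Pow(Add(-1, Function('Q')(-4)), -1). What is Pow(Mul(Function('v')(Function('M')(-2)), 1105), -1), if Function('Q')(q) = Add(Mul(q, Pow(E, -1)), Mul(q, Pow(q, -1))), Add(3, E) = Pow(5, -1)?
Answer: Rational(9, 28288) ≈ 0.00031816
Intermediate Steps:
E = Rational(-14, 5) (E = Add(-3, Pow(5, -1)) = Add(-3, Rational(1, 5)) = Rational(-14, 5) ≈ -2.8000)
Function('Q')(q) = Add(1, Mul(Rational(-5, 14), q)) (Function('Q')(q) = Add(Mul(q, Pow(Rational(-14, 5), -1)), Mul(q, Pow(q, -1))) = Add(Mul(q, Rational(-5, 14)), 1) = Add(Mul(Rational(-5, 14), q), 1) = Add(1, Mul(Rational(-5, 14), q)))
Function('M')(z) = Rational(7, 10) (Function('M')(z) = Pow(Add(-1, Add(1, Mul(Rational(-5, 14), -4))), -1) = Pow(Add(-1, Add(1, Rational(10, 7))), -1) = Pow(Add(-1, Rational(17, 7)), -1) = Pow(Rational(10, 7), -1) = Rational(7, 10))
Function('v')(o) = Add(3, Mul(Rational(-2, 9), o)) (Function('v')(o) = Add(3, Mul(Rational(-1, 9), Add(o, o))) = Add(3, Mul(Rational(-1, 9), Mul(2, o))) = Add(3, Mul(Rational(-2, 9), o)))
Pow(Mul(Function('v')(Function('M')(-2)), 1105), -1) = Pow(Mul(Add(3, Mul(Rational(-2, 9), Rational(7, 10))), 1105), -1) = Pow(Mul(Add(3, Rational(-7, 45)), 1105), -1) = Pow(Mul(Rational(128, 45), 1105), -1) = Pow(Rational(28288, 9), -1) = Rational(9, 28288)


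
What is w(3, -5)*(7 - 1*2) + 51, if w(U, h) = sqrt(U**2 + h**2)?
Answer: 51 + 5*sqrt(34) ≈ 80.155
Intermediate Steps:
w(3, -5)*(7 - 1*2) + 51 = sqrt(3**2 + (-5)**2)*(7 - 1*2) + 51 = sqrt(9 + 25)*(7 - 2) + 51 = sqrt(34)*5 + 51 = 5*sqrt(34) + 51 = 51 + 5*sqrt(34)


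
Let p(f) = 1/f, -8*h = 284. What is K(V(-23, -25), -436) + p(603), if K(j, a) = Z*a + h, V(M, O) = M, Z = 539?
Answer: -283457635/1206 ≈ -2.3504e+5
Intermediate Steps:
h = -71/2 (h = -⅛*284 = -71/2 ≈ -35.500)
K(j, a) = -71/2 + 539*a (K(j, a) = 539*a - 71/2 = -71/2 + 539*a)
K(V(-23, -25), -436) + p(603) = (-71/2 + 539*(-436)) + 1/603 = (-71/2 - 235004) + 1/603 = -470079/2 + 1/603 = -283457635/1206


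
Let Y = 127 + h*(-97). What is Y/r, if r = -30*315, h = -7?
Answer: -403/4725 ≈ -0.085291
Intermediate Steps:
r = -9450
Y = 806 (Y = 127 - 7*(-97) = 127 + 679 = 806)
Y/r = 806/(-9450) = 806*(-1/9450) = -403/4725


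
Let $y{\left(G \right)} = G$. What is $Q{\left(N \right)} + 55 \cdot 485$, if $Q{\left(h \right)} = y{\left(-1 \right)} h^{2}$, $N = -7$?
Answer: $26626$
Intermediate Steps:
$Q{\left(h \right)} = - h^{2}$
$Q{\left(N \right)} + 55 \cdot 485 = - \left(-7\right)^{2} + 55 \cdot 485 = \left(-1\right) 49 + 26675 = -49 + 26675 = 26626$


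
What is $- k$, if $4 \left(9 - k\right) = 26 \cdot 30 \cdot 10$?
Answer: $1941$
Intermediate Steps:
$k = -1941$ ($k = 9 - \frac{26 \cdot 30 \cdot 10}{4} = 9 - \frac{780 \cdot 10}{4} = 9 - 1950 = -1941$)
$- k = \left(-1\right) \left(-1941\right) = 1941$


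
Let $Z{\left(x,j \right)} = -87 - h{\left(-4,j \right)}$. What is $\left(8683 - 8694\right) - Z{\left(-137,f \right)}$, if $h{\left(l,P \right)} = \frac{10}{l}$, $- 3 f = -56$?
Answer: $\frac{147}{2} \approx 73.5$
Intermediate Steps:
$f = \frac{56}{3}$ ($f = \left(- \frac{1}{3}\right) \left(-56\right) = \frac{56}{3} \approx 18.667$)
$Z{\left(x,j \right)} = - \frac{169}{2}$ ($Z{\left(x,j \right)} = -87 - \frac{10}{-4} = -87 - 10 \left(- \frac{1}{4}\right) = -87 - - \frac{5}{2} = -87 + \frac{5}{2} = - \frac{169}{2}$)
$\left(8683 - 8694\right) - Z{\left(-137,f \right)} = \left(8683 - 8694\right) - - \frac{169}{2} = -11 + \frac{169}{2} = \frac{147}{2}$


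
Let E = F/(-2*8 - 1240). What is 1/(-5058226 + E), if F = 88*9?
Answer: -157/794141581 ≈ -1.9770e-7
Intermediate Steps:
F = 792
E = -99/157 (E = 792/(-2*8 - 1240) = 792/(-16 - 1240) = 792/(-1256) = -1/1256*792 = -99/157 ≈ -0.63057)
1/(-5058226 + E) = 1/(-5058226 - 99/157) = 1/(-794141581/157) = -157/794141581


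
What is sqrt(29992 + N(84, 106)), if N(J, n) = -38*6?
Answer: 2*sqrt(7441) ≈ 172.52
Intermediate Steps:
N(J, n) = -228
sqrt(29992 + N(84, 106)) = sqrt(29992 - 228) = sqrt(29764) = 2*sqrt(7441)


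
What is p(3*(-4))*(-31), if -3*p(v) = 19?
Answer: 589/3 ≈ 196.33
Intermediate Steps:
p(v) = -19/3 (p(v) = -1/3*19 = -19/3)
p(3*(-4))*(-31) = -19/3*(-31) = 589/3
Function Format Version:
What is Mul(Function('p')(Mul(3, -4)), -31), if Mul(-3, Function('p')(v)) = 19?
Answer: Rational(589, 3) ≈ 196.33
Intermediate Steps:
Function('p')(v) = Rational(-19, 3) (Function('p')(v) = Mul(Rational(-1, 3), 19) = Rational(-19, 3))
Mul(Function('p')(Mul(3, -4)), -31) = Mul(Rational(-19, 3), -31) = Rational(589, 3)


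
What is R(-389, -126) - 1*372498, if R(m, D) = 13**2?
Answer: -372329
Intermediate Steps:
R(m, D) = 169
R(-389, -126) - 1*372498 = 169 - 1*372498 = 169 - 372498 = -372329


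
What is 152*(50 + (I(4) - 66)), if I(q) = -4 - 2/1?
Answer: -3344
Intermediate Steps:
I(q) = -6 (I(q) = -4 - 2 = -6)
152*(50 + (I(4) - 66)) = 152*(50 + (-6 - 66)) = 152*(50 - 72) = 152*(-22) = -3344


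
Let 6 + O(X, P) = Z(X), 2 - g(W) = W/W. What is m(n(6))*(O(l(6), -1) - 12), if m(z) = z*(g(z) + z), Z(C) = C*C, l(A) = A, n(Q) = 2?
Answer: 108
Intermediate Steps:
g(W) = 1 (g(W) = 2 - W/W = 2 - 1*1 = 2 - 1 = 1)
Z(C) = C²
O(X, P) = -6 + X²
m(z) = z*(1 + z)
m(n(6))*(O(l(6), -1) - 12) = (2*(1 + 2))*((-6 + 6²) - 12) = (2*3)*((-6 + 36) - 12) = 6*(30 - 12) = 6*18 = 108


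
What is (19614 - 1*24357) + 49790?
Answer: 45047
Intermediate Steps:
(19614 - 1*24357) + 49790 = (19614 - 24357) + 49790 = -4743 + 49790 = 45047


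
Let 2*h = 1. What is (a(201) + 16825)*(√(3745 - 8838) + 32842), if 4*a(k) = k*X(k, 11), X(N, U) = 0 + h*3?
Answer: 2220168463/4 + 135203*I*√5093/8 ≈ 5.5504e+8 + 1.2061e+6*I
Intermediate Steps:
h = ½ (h = (½)*1 = ½ ≈ 0.50000)
X(N, U) = 3/2 (X(N, U) = 0 + (½)*3 = 0 + 3/2 = 3/2)
a(k) = 3*k/8 (a(k) = (k*(3/2))/4 = (3*k/2)/4 = 3*k/8)
(a(201) + 16825)*(√(3745 - 8838) + 32842) = ((3/8)*201 + 16825)*(√(3745 - 8838) + 32842) = (603/8 + 16825)*(√(-5093) + 32842) = 135203*(I*√5093 + 32842)/8 = 135203*(32842 + I*√5093)/8 = 2220168463/4 + 135203*I*√5093/8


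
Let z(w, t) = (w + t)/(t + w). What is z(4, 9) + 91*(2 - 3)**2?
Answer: 92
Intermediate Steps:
z(w, t) = 1 (z(w, t) = (t + w)/(t + w) = 1)
z(4, 9) + 91*(2 - 3)**2 = 1 + 91*(2 - 3)**2 = 1 + 91*(-1)**2 = 1 + 91*1 = 1 + 91 = 92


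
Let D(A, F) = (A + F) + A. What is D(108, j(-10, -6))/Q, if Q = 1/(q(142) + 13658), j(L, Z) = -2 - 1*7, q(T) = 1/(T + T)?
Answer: 802926711/284 ≈ 2.8272e+6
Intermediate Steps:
q(T) = 1/(2*T)
j(L, Z) = -9 (j(L, Z) = -2 - 7 = -9)
D(A, F) = F + 2*A
Q = 284/3878873 (Q = 1/((1/2)/142 + 13658) = 1/((1/2)*(1/142) + 13658) = 1/(1/284 + 13658) = 1/(3878873/284) = 284/3878873 ≈ 7.3217e-5)
D(108, j(-10, -6))/Q = (-9 + 2*108)/(284/3878873) = (-9 + 216)*(3878873/284) = 207*(3878873/284) = 802926711/284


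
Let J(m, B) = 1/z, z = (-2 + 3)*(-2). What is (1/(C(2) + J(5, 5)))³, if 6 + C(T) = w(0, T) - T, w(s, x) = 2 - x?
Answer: -8/4913 ≈ -0.0016283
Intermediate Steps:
z = -2 (z = 1*(-2) = -2)
J(m, B) = -½ (J(m, B) = 1/(-2) = -½)
C(T) = -4 - 2*T (C(T) = -6 + ((2 - T) - T) = -6 + (2 - 2*T) = -4 - 2*T)
(1/(C(2) + J(5, 5)))³ = (1/((-4 - 2*2) - ½))³ = (1/((-4 - 4) - ½))³ = (1/(-8 - ½))³ = (1/(-17/2))³ = (-2/17)³ = -8/4913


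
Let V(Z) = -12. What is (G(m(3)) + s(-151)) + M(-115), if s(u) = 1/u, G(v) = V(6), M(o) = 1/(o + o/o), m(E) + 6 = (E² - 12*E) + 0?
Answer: -206833/17214 ≈ -12.015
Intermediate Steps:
m(E) = -6 + E² - 12*E (m(E) = -6 + ((E² - 12*E) + 0) = -6 + (E² - 12*E) = -6 + E² - 12*E)
M(o) = 1/(1 + o) (M(o) = 1/(o + 1) = 1/(1 + o))
G(v) = -12
(G(m(3)) + s(-151)) + M(-115) = (-12 + 1/(-151)) + 1/(1 - 115) = (-12 - 1/151) + 1/(-114) = -1813/151 - 1/114 = -206833/17214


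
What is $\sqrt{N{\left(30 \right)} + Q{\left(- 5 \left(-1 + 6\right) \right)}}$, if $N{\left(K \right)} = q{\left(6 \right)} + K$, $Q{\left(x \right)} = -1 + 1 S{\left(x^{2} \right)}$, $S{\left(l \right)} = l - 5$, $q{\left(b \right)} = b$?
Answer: $\sqrt{655} \approx 25.593$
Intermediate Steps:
$S{\left(l \right)} = -5 + l$ ($S{\left(l \right)} = l - 5 = -5 + l$)
$Q{\left(x \right)} = -6 + x^{2}$ ($Q{\left(x \right)} = -1 + 1 \left(-5 + x^{2}\right) = -1 + \left(-5 + x^{2}\right) = -6 + x^{2}$)
$N{\left(K \right)} = 6 + K$
$\sqrt{N{\left(30 \right)} + Q{\left(- 5 \left(-1 + 6\right) \right)}} = \sqrt{\left(6 + 30\right) - \left(6 - \left(- 5 \left(-1 + 6\right)\right)^{2}\right)} = \sqrt{36 - \left(6 - \left(\left(-5\right) 5\right)^{2}\right)} = \sqrt{36 - \left(6 - \left(-25\right)^{2}\right)} = \sqrt{36 + \left(-6 + 625\right)} = \sqrt{36 + 619} = \sqrt{655}$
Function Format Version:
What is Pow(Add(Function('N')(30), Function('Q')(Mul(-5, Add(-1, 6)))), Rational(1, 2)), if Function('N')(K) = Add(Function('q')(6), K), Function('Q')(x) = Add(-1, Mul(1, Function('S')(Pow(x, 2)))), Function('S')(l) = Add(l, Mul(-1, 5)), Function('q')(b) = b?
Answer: Pow(655, Rational(1, 2)) ≈ 25.593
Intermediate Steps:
Function('S')(l) = Add(-5, l) (Function('S')(l) = Add(l, -5) = Add(-5, l))
Function('Q')(x) = Add(-6, Pow(x, 2)) (Function('Q')(x) = Add(-1, Mul(1, Add(-5, Pow(x, 2)))) = Add(-1, Add(-5, Pow(x, 2))) = Add(-6, Pow(x, 2)))
Function('N')(K) = Add(6, K)
Pow(Add(Function('N')(30), Function('Q')(Mul(-5, Add(-1, 6)))), Rational(1, 2)) = Pow(Add(Add(6, 30), Add(-6, Pow(Mul(-5, Add(-1, 6)), 2))), Rational(1, 2)) = Pow(Add(36, Add(-6, Pow(Mul(-5, 5), 2))), Rational(1, 2)) = Pow(Add(36, Add(-6, Pow(-25, 2))), Rational(1, 2)) = Pow(Add(36, Add(-6, 625)), Rational(1, 2)) = Pow(Add(36, 619), Rational(1, 2)) = Pow(655, Rational(1, 2))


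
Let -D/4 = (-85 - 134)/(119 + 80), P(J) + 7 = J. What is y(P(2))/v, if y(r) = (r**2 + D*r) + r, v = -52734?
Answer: 200/5247033 ≈ 3.8117e-5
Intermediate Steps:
P(J) = -7 + J
D = 876/199 (D = -4*(-85 - 134)/(119 + 80) = -(-876)/199 = -4*(-219/199) = 876/199 ≈ 4.4020)
y(r) = r**2 + 1075*r/199 (y(r) = (r**2 + 876*r/199) + r = r**2 + 1075*r/199)
y(P(2))/v = ((-7 + 2)*(1075 + 199*(-7 + 2))/199)/(-52734) = ((1/199)*(-5)*(1075 + 199*(-5)))*(-1/52734) = ((1/199)*(-5)*(1075 - 995))*(-1/52734) = ((1/199)*(-5)*80)*(-1/52734) = -400/199*(-1/52734) = 200/5247033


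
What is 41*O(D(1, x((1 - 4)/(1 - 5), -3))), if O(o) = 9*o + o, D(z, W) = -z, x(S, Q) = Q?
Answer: -410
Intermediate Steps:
O(o) = 10*o
41*O(D(1, x((1 - 4)/(1 - 5), -3))) = 41*(10*(-1*1)) = 41*(10*(-1)) = 41*(-10) = -410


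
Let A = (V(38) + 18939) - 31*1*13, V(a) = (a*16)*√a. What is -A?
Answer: -18536 - 608*√38 ≈ -22284.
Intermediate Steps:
V(a) = 16*a^(3/2) (V(a) = (16*a)*√a = 16*a^(3/2))
A = 18536 + 608*√38 (A = (16*38^(3/2) + 18939) - 31*1*13 = (16*(38*√38) + 18939) - 31*13 = (608*√38 + 18939) - 403 = (18939 + 608*√38) - 403 = 18536 + 608*√38 ≈ 22284.)
-A = -(18536 + 608*√38) = -18536 - 608*√38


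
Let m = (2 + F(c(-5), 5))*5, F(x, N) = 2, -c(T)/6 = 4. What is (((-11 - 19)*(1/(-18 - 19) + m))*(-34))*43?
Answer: 32412540/37 ≈ 8.7602e+5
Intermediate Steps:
c(T) = -24 (c(T) = -6*4 = -24)
m = 20 (m = (2 + 2)*5 = 4*5 = 20)
(((-11 - 19)*(1/(-18 - 19) + m))*(-34))*43 = (((-11 - 19)*(1/(-18 - 19) + 20))*(-34))*43 = (-30*(1/(-37) + 20)*(-34))*43 = (-30*(-1/37 + 20)*(-34))*43 = (-30*739/37*(-34))*43 = -22170/37*(-34)*43 = (753780/37)*43 = 32412540/37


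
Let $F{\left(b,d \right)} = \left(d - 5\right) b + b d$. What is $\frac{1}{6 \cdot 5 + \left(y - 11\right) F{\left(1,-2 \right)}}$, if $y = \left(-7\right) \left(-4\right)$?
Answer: $- \frac{1}{123} \approx -0.0081301$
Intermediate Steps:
$F{\left(b,d \right)} = b d + b \left(-5 + d\right)$ ($F{\left(b,d \right)} = \left(-5 + d\right) b + b d = b \left(-5 + d\right) + b d = b d + b \left(-5 + d\right)$)
$y = 28$
$\frac{1}{6 \cdot 5 + \left(y - 11\right) F{\left(1,-2 \right)}} = \frac{1}{6 \cdot 5 + \left(28 - 11\right) 1 \left(-5 + 2 \left(-2\right)\right)} = \frac{1}{30 + 17 \cdot 1 \left(-5 - 4\right)} = \frac{1}{30 + 17 \cdot 1 \left(-9\right)} = \frac{1}{30 + 17 \left(-9\right)} = \frac{1}{30 - 153} = \frac{1}{-123} = - \frac{1}{123}$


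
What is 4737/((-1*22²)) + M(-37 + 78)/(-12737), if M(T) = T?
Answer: -60355013/6164708 ≈ -9.7904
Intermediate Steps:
4737/((-1*22²)) + M(-37 + 78)/(-12737) = 4737/((-1*22²)) + (-37 + 78)/(-12737) = 4737/((-1*484)) + 41*(-1/12737) = 4737/(-484) - 41/12737 = 4737*(-1/484) - 41/12737 = -4737/484 - 41/12737 = -60355013/6164708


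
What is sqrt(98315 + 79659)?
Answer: sqrt(177974) ≈ 421.87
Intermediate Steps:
sqrt(98315 + 79659) = sqrt(177974)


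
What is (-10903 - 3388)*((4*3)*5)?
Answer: -857460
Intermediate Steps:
(-10903 - 3388)*((4*3)*5) = -171492*5 = -14291*60 = -857460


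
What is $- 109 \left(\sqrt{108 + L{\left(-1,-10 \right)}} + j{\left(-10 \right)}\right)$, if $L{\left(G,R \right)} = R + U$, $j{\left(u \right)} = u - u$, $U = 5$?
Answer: $- 109 \sqrt{103} \approx -1106.2$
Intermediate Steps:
$j{\left(u \right)} = 0$
$L{\left(G,R \right)} = 5 + R$ ($L{\left(G,R \right)} = R + 5 = 5 + R$)
$- 109 \left(\sqrt{108 + L{\left(-1,-10 \right)}} + j{\left(-10 \right)}\right) = - 109 \left(\sqrt{108 + \left(5 - 10\right)} + 0\right) = - 109 \left(\sqrt{108 - 5} + 0\right) = - 109 \left(\sqrt{103} + 0\right) = - 109 \sqrt{103}$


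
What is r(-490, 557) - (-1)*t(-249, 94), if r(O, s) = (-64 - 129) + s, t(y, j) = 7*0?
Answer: 364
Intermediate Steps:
t(y, j) = 0
r(O, s) = -193 + s
r(-490, 557) - (-1)*t(-249, 94) = (-193 + 557) - (-1)*0 = 364 - 1*0 = 364 + 0 = 364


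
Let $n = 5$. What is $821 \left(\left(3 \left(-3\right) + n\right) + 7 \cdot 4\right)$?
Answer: $19704$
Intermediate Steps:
$821 \left(\left(3 \left(-3\right) + n\right) + 7 \cdot 4\right) = 821 \left(\left(3 \left(-3\right) + 5\right) + 7 \cdot 4\right) = 821 \left(\left(-9 + 5\right) + 28\right) = 821 \left(-4 + 28\right) = 821 \cdot 24 = 19704$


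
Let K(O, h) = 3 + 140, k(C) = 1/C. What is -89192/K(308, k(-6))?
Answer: -89192/143 ≈ -623.72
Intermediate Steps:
K(O, h) = 143
-89192/K(308, k(-6)) = -89192/143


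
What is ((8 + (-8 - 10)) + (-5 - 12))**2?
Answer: 729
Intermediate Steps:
((8 + (-8 - 10)) + (-5 - 12))**2 = ((8 - 18) - 17)**2 = (-10 - 17)**2 = (-27)**2 = 729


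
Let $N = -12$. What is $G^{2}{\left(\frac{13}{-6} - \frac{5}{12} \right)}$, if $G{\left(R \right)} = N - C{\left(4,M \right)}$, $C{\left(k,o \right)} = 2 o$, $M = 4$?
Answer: $400$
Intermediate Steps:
$G{\left(R \right)} = -20$ ($G{\left(R \right)} = -12 - 2 \cdot 4 = -12 - 8 = -20$)
$G^{2}{\left(\frac{13}{-6} - \frac{5}{12} \right)} = \left(-20\right)^{2} = 400$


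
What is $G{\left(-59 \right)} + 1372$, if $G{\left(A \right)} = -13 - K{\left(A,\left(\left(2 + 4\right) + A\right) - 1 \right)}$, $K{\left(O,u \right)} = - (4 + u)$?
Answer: $1309$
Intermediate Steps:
$K{\left(O,u \right)} = -4 - u$
$G{\left(A \right)} = -4 + A$ ($G{\left(A \right)} = -13 - \left(-4 - \left(\left(\left(2 + 4\right) + A\right) - 1\right)\right) = -13 - \left(-4 - \left(\left(6 + A\right) - 1\right)\right) = -13 - \left(-4 - \left(5 + A\right)\right) = -13 - \left(-9 - A\right) = -13 + \left(9 + A\right) = -4 + A$)
$G{\left(-59 \right)} + 1372 = \left(-4 - 59\right) + 1372 = -63 + 1372 = 1309$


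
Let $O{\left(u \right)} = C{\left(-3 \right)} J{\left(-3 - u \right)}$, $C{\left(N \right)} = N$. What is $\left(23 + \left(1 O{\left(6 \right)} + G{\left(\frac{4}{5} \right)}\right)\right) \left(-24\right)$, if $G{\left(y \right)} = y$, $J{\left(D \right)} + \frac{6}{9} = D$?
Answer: $- \frac{6336}{5} \approx -1267.2$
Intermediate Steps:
$J{\left(D \right)} = - \frac{2}{3} + D$
$O{\left(u \right)} = 11 + 3 u$ ($O{\left(u \right)} = - 3 \left(- \frac{2}{3} - \left(3 + u\right)\right) = - 3 \left(- \frac{11}{3} - u\right) = 11 + 3 u$)
$\left(23 + \left(1 O{\left(6 \right)} + G{\left(\frac{4}{5} \right)}\right)\right) \left(-24\right) = \left(23 + \left(1 \left(11 + 3 \cdot 6\right) + \frac{4}{5}\right)\right) \left(-24\right) = \left(23 + \left(1 \left(11 + 18\right) + 4 \cdot \frac{1}{5}\right)\right) \left(-24\right) = \left(23 + \left(1 \cdot 29 + \frac{4}{5}\right)\right) \left(-24\right) = \left(23 + \left(29 + \frac{4}{5}\right)\right) \left(-24\right) = \left(23 + \frac{149}{5}\right) \left(-24\right) = \frac{264}{5} \left(-24\right) = - \frac{6336}{5}$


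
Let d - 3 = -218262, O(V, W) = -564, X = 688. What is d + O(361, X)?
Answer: -218823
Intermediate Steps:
d = -218259 (d = 3 - 218262 = -218259)
d + O(361, X) = -218259 - 564 = -218823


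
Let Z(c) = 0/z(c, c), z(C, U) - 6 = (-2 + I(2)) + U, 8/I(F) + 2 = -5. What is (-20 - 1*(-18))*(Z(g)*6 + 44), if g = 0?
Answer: -88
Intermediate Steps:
I(F) = -8/7 (I(F) = 8/(-2 - 5) = 8/(-7) = 8*(-⅐) = -8/7)
z(C, U) = 20/7 + U (z(C, U) = 6 + ((-2 - 8/7) + U) = 6 + (-22/7 + U) = 20/7 + U)
Z(c) = 0 (Z(c) = 0/(20/7 + c) = 0)
(-20 - 1*(-18))*(Z(g)*6 + 44) = (-20 - 1*(-18))*(0*6 + 44) = (-20 + 18)*(0 + 44) = -2*44 = -88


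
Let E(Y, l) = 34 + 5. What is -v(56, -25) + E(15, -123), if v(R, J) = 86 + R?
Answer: -103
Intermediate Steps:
E(Y, l) = 39
-v(56, -25) + E(15, -123) = -(86 + 56) + 39 = -1*142 + 39 = -142 + 39 = -103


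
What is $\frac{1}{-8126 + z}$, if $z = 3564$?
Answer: $- \frac{1}{4562} \approx -0.0002192$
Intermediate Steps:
$\frac{1}{-8126 + z} = \frac{1}{-8126 + 3564} = \frac{1}{-4562} = - \frac{1}{4562}$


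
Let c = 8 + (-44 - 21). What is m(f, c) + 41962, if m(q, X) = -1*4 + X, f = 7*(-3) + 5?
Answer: 41901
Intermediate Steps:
f = -16 (f = -21 + 5 = -16)
c = -57 (c = 8 - 65 = -57)
m(q, X) = -4 + X
m(f, c) + 41962 = (-4 - 57) + 41962 = -61 + 41962 = 41901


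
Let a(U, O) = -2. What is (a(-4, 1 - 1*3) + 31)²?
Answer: 841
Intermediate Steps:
(a(-4, 1 - 1*3) + 31)² = (-2 + 31)² = 29² = 841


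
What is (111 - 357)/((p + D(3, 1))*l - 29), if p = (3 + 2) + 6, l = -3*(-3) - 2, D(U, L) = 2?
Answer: -123/31 ≈ -3.9677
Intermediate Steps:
l = 7 (l = 9 - 2 = 7)
p = 11 (p = 5 + 6 = 11)
(111 - 357)/((p + D(3, 1))*l - 29) = (111 - 357)/((11 + 2)*7 - 29) = -246/(13*7 - 29) = -246/(91 - 29) = -246/62 = -246*1/62 = -123/31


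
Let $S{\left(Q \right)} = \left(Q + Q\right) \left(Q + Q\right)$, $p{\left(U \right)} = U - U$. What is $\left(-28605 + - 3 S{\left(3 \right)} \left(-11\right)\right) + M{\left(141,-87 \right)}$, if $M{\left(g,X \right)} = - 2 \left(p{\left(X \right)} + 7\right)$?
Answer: $-27431$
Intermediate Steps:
$p{\left(U \right)} = 0$
$S{\left(Q \right)} = 4 Q^{2}$ ($S{\left(Q \right)} = 2 Q 2 Q = 4 Q^{2}$)
$M{\left(g,X \right)} = -14$ ($M{\left(g,X \right)} = - 2 \left(0 + 7\right) = \left(-2\right) 7 = -14$)
$\left(-28605 + - 3 S{\left(3 \right)} \left(-11\right)\right) + M{\left(141,-87 \right)} = \left(-28605 + - 3 \cdot 4 \cdot 3^{2} \left(-11\right)\right) - 14 = \left(-28605 + - 3 \cdot 4 \cdot 9 \left(-11\right)\right) - 14 = \left(-28605 + \left(-3\right) 36 \left(-11\right)\right) - 14 = \left(-28605 - -1188\right) - 14 = \left(-28605 + 1188\right) - 14 = -27417 - 14 = -27431$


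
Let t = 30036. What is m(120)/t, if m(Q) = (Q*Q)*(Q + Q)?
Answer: 288000/2503 ≈ 115.06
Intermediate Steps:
m(Q) = 2*Q³ (m(Q) = Q²*(2*Q) = 2*Q³)
m(120)/t = (2*120³)/30036 = (2*1728000)*(1/30036) = 3456000*(1/30036) = 288000/2503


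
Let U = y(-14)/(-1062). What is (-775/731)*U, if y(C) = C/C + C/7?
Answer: -775/776322 ≈ -0.00099830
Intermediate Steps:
y(C) = 1 + C/7 (y(C) = 1 + C*(1/7) = 1 + C/7)
U = 1/1062 (U = (1 + (1/7)*(-14))/(-1062) = (1 - 2)*(-1/1062) = -1*(-1/1062) = 1/1062 ≈ 0.00094162)
(-775/731)*U = -775/731*(1/1062) = -775*1/731*(1/1062) = -775/731*1/1062 = -775/776322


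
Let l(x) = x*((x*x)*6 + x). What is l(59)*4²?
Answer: 19772080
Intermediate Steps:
l(x) = x*(x + 6*x²) (l(x) = x*(x²*6 + x) = x*(6*x² + x) = x*(x + 6*x²))
l(59)*4² = (59²*(1 + 6*59))*4² = (3481*(1 + 354))*16 = (3481*355)*16 = 1235755*16 = 19772080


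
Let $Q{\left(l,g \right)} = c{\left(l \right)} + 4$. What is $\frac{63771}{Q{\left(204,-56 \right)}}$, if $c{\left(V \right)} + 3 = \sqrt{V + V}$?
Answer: $- \frac{63771}{407} + \frac{127542 \sqrt{102}}{407} \approx 3008.2$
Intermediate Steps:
$c{\left(V \right)} = -3 + \sqrt{2} \sqrt{V}$ ($c{\left(V \right)} = -3 + \sqrt{V + V} = -3 + \sqrt{2 V} = -3 + \sqrt{2} \sqrt{V}$)
$Q{\left(l,g \right)} = 1 + \sqrt{2} \sqrt{l}$ ($Q{\left(l,g \right)} = \left(-3 + \sqrt{2} \sqrt{l}\right) + 4 = 1 + \sqrt{2} \sqrt{l}$)
$\frac{63771}{Q{\left(204,-56 \right)}} = \frac{63771}{1 + \sqrt{2} \sqrt{204}} = \frac{63771}{1 + \sqrt{2} \cdot 2 \sqrt{51}} = \frac{63771}{1 + 2 \sqrt{102}}$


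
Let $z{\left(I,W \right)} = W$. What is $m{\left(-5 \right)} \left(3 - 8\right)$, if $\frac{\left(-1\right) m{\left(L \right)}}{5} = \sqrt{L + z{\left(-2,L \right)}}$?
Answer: $25 i \sqrt{10} \approx 79.057 i$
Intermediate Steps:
$m{\left(L \right)} = - 5 \sqrt{2} \sqrt{L}$ ($m{\left(L \right)} = - 5 \sqrt{L + L} = - 5 \sqrt{2 L} = - 5 \sqrt{2} \sqrt{L}$)
$m{\left(-5 \right)} \left(3 - 8\right) = - 5 \sqrt{2} \sqrt{-5} \left(3 - 8\right) = - 5 \sqrt{2} i \sqrt{5} \left(-5\right) = - 5 i \sqrt{10} \left(-5\right) = 25 i \sqrt{10}$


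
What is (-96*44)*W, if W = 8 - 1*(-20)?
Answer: -118272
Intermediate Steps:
W = 28 (W = 8 + 20 = 28)
(-96*44)*W = -96*44*28 = -4224*28 = -118272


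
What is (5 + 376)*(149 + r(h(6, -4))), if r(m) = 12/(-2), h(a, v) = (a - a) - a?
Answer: 54483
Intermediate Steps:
h(a, v) = -a (h(a, v) = 0 - a = -a)
r(m) = -6 (r(m) = 12*(-½) = -6)
(5 + 376)*(149 + r(h(6, -4))) = (5 + 376)*(149 - 6) = 381*143 = 54483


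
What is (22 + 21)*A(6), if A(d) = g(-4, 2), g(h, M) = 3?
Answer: 129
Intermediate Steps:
A(d) = 3
(22 + 21)*A(6) = (22 + 21)*3 = 43*3 = 129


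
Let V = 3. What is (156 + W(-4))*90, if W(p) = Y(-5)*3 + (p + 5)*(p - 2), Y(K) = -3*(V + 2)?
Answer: 9450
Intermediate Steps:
Y(K) = -15 (Y(K) = -3*(3 + 2) = -3*5 = -15)
W(p) = -45 + (-2 + p)*(5 + p) (W(p) = -15*3 + (p + 5)*(p - 2) = -45 + (5 + p)*(-2 + p) = -45 + (-2 + p)*(5 + p))
(156 + W(-4))*90 = (156 + (-55 + (-4)² + 3*(-4)))*90 = (156 + (-55 + 16 - 12))*90 = (156 - 51)*90 = 105*90 = 9450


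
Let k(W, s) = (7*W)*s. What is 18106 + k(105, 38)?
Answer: 46036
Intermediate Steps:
k(W, s) = 7*W*s
18106 + k(105, 38) = 18106 + 7*105*38 = 18106 + 27930 = 46036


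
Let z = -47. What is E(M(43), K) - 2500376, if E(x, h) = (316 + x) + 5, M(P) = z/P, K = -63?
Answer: -107502412/43 ≈ -2.5001e+6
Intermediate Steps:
M(P) = -47/P
E(x, h) = 321 + x
E(M(43), K) - 2500376 = (321 - 47/43) - 2500376 = 13756/43 - 2500376 = -107502412/43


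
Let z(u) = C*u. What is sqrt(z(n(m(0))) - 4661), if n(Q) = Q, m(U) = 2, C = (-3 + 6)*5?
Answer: I*sqrt(4631) ≈ 68.052*I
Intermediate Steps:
C = 15 (C = 3*5 = 15)
z(u) = 15*u
sqrt(z(n(m(0))) - 4661) = sqrt(15*2 - 4661) = sqrt(30 - 4661) = sqrt(-4631) = I*sqrt(4631)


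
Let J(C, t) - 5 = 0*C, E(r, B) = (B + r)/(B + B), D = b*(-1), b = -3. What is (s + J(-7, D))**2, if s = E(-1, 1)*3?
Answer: 25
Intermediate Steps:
D = 3 (D = -3*(-1) = 3)
E(r, B) = (B + r)/(2*B) (E(r, B) = (B + r)/((2*B)) = (B + r)*(1/(2*B)) = (B + r)/(2*B))
J(C, t) = 5 (J(C, t) = 5 + 0*C = 5 + 0 = 5)
s = 0 (s = ((1/2)*(1 - 1)/1)*3 = ((1/2)*1*0)*3 = 0*3 = 0)
(s + J(-7, D))**2 = (0 + 5)**2 = 5**2 = 25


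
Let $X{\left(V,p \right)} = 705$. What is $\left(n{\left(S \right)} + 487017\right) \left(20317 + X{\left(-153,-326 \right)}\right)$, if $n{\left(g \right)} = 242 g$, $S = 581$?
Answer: $13193806618$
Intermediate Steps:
$\left(n{\left(S \right)} + 487017\right) \left(20317 + X{\left(-153,-326 \right)}\right) = \left(242 \cdot 581 + 487017\right) \left(20317 + 705\right) = \left(140602 + 487017\right) 21022 = 627619 \cdot 21022 = 13193806618$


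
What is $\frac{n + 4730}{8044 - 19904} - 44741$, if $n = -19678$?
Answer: $- \frac{132653328}{2965} \approx -44740.0$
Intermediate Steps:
$\frac{n + 4730}{8044 - 19904} - 44741 = \frac{-19678 + 4730}{8044 - 19904} - 44741 = - \frac{14948}{-11860} - 44741 = \left(-14948\right) \left(- \frac{1}{11860}\right) - 44741 = \frac{3737}{2965} - 44741 = - \frac{132653328}{2965}$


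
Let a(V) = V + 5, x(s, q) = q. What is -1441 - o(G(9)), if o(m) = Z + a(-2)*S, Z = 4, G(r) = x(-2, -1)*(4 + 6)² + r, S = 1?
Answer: -1448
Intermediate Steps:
G(r) = -100 + r (G(r) = -(4 + 6)² + r = -1*10² + r = -1*100 + r = -100 + r)
a(V) = 5 + V
o(m) = 7 (o(m) = 4 + (5 - 2)*1 = 4 + 3*1 = 4 + 3 = 7)
-1441 - o(G(9)) = -1441 - 1*7 = -1441 - 7 = -1448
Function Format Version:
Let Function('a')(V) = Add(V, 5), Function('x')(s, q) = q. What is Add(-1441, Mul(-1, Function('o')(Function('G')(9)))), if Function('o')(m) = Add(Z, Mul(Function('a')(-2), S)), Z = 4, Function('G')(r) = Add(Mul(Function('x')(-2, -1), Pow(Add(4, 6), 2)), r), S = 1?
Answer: -1448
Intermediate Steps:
Function('G')(r) = Add(-100, r) (Function('G')(r) = Add(Mul(-1, Pow(Add(4, 6), 2)), r) = Add(Mul(-1, Pow(10, 2)), r) = Add(Mul(-1, 100), r) = Add(-100, r))
Function('a')(V) = Add(5, V)
Function('o')(m) = 7 (Function('o')(m) = Add(4, Mul(Add(5, -2), 1)) = Add(4, Mul(3, 1)) = Add(4, 3) = 7)
Add(-1441, Mul(-1, Function('o')(Function('G')(9)))) = Add(-1441, Mul(-1, 7)) = Add(-1441, -7) = -1448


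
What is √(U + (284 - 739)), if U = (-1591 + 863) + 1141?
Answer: I*√42 ≈ 6.4807*I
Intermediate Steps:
U = 413 (U = -728 + 1141 = 413)
√(U + (284 - 739)) = √(413 + (284 - 739)) = √(413 - 455) = √(-42) = I*√42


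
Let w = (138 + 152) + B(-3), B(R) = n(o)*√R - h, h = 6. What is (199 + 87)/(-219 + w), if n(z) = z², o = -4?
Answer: 18590/4993 - 4576*I*√3/4993 ≈ 3.7232 - 1.5874*I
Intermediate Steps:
B(R) = -6 + 16*√R (B(R) = (-4)²*√R - 1*6 = 16*√R - 6 = -6 + 16*√R)
w = 284 + 16*I*√3 (w = (138 + 152) + (-6 + 16*√(-3)) = 290 + (-6 + 16*(I*√3)) = 290 + (-6 + 16*I*√3) = 284 + 16*I*√3 ≈ 284.0 + 27.713*I)
(199 + 87)/(-219 + w) = (199 + 87)/(-219 + (284 + 16*I*√3)) = 286/(65 + 16*I*√3)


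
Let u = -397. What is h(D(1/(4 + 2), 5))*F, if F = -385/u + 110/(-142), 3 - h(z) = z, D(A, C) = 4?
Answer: -5500/28187 ≈ -0.19513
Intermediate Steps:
h(z) = 3 - z
F = 5500/28187 (F = -385/(-397) + 110/(-142) = -385*(-1/397) + 110*(-1/142) = 385/397 - 55/71 = 5500/28187 ≈ 0.19513)
h(D(1/(4 + 2), 5))*F = (3 - 1*4)*(5500/28187) = (3 - 4)*(5500/28187) = -1*5500/28187 = -5500/28187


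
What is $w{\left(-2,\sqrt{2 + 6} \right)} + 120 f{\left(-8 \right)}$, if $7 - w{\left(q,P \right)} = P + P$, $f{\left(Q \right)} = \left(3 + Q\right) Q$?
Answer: $4807 - 4 \sqrt{2} \approx 4801.3$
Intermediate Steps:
$f{\left(Q \right)} = Q \left(3 + Q\right)$
$w{\left(q,P \right)} = 7 - 2 P$ ($w{\left(q,P \right)} = 7 - \left(P + P\right) = 7 - 2 P$)
$w{\left(-2,\sqrt{2 + 6} \right)} + 120 f{\left(-8 \right)} = \left(7 - 2 \sqrt{2 + 6}\right) + 120 \left(- 8 \left(3 - 8\right)\right) = \left(7 - 2 \sqrt{8}\right) + 120 \left(\left(-8\right) \left(-5\right)\right) = \left(7 - 2 \cdot 2 \sqrt{2}\right) + 120 \cdot 40 = \left(7 - 4 \sqrt{2}\right) + 4800 = 4807 - 4 \sqrt{2}$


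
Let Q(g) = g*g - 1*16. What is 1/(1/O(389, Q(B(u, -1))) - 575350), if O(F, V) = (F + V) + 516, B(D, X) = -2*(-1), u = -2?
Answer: -893/513787549 ≈ -1.7381e-6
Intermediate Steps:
B(D, X) = 2
Q(g) = -16 + g² (Q(g) = g² - 16 = -16 + g²)
O(F, V) = 516 + F + V
1/(1/O(389, Q(B(u, -1))) - 575350) = 1/(1/(516 + 389 + (-16 + 2²)) - 575350) = 1/(1/(516 + 389 + (-16 + 4)) - 575350) = 1/(1/(516 + 389 - 12) - 575350) = 1/(1/893 - 575350) = 1/(-513787549/893) = -893/513787549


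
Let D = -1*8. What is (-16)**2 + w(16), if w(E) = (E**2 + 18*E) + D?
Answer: 792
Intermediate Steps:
D = -8
w(E) = -8 + E**2 + 18*E (w(E) = (E**2 + 18*E) - 8 = -8 + E**2 + 18*E)
(-16)**2 + w(16) = (-16)**2 + (-8 + 16**2 + 18*16) = 256 + (-8 + 256 + 288) = 256 + 536 = 792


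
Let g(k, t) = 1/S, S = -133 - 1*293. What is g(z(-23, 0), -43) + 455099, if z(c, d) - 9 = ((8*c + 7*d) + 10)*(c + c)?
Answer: 193872173/426 ≈ 4.5510e+5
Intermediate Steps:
S = -426 (S = -133 - 293 = -426)
z(c, d) = 9 + 2*c*(10 + 7*d + 8*c) (z(c, d) = 9 + ((8*c + 7*d) + 10)*(c + c) = 9 + ((7*d + 8*c) + 10)*(2*c) = 9 + (10 + 7*d + 8*c)*(2*c) = 9 + 2*c*(10 + 7*d + 8*c))
g(k, t) = -1/426 (g(k, t) = 1/(-426) = -1/426)
g(z(-23, 0), -43) + 455099 = -1/426 + 455099 = 193872173/426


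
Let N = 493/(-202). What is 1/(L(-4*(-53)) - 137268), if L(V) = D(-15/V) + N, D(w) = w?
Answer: -21412/2939236189 ≈ -7.2849e-6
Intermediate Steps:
N = -493/202 (N = 493*(-1/202) = -493/202 ≈ -2.4406)
L(V) = -493/202 - 15/V (L(V) = -15/V - 493/202 = -493/202 - 15/V)
1/(L(-4*(-53)) - 137268) = 1/((-493/202 - 15/((-4*(-53)))) - 137268) = 1/((-493/202 - 15/212) - 137268) = 1/(-53773/21412 - 137268) = 1/(-2939236189/21412) = -21412/2939236189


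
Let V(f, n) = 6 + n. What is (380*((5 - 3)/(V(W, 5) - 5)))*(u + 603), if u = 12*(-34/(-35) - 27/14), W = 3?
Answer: 524476/7 ≈ 74925.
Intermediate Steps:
u = -402/35 (u = 12*(-34*(-1/35) - 27*1/14) = 12*(34/35 - 27/14) = 12*(-67/70) = -402/35 ≈ -11.486)
(380*((5 - 3)/(V(W, 5) - 5)))*(u + 603) = (380*((5 - 3)/((6 + 5) - 5)))*(-402/35 + 603) = (380*(2/(11 - 5)))*(20703/35) = (380*(2/6))*(20703/35) = (380*(2*(1/6)))*(20703/35) = (380*(1/3))*(20703/35) = (380/3)*(20703/35) = 524476/7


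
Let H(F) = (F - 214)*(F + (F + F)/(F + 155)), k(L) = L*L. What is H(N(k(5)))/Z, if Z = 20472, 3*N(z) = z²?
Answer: -291125/5020758 ≈ -0.057984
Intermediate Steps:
k(L) = L²
N(z) = z²/3
H(F) = (-214 + F)*(F + 2*F/(155 + F)) (H(F) = (-214 + F)*(F + (2*F)/(155 + F)) = (-214 + F)*(F + 2*F/(155 + F)))
H(N(k(5)))/Z = (((5²)²/3)*(-33598 + ((5²)²/3)² - 19*(5²)²)/(155 + (5²)²/3))/20472 = (((⅓)*25²)*(-33598 + ((⅓)*25²)² - 19*25²)/(155 + (⅓)*25²))*(1/20472) = (((⅓)*625)*(-33598 + ((⅓)*625)² - 19*625)/(155 + (⅓)*625))*(1/20472) = (625*(-33598 + (625/3)² - 57*625/3)/(3*(155 + 625/3)))*(1/20472) = (625*(-33598 + 390625/9 - 11875)/(3*(1090/3)))*(1/20472) = ((625/3)*(3/1090)*(-18632/9))*(1/20472) = -1164500/981*1/20472 = -291125/5020758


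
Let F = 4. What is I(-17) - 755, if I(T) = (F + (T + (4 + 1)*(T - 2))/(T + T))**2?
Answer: -202819/289 ≈ -701.80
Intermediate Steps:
I(T) = (4 + (-10 + 6*T)/(2*T))**2 (I(T) = (4 + (T + (4 + 1)*(T - 2))/(T + T))**2 = (4 + (T + 5*(-2 + T))/((2*T)))**2 = (4 + (T + (-10 + 5*T))*(1/(2*T)))**2 = (4 + (-10 + 6*T)*(1/(2*T)))**2 = (4 + (-10 + 6*T)/(2*T))**2)
I(-17) - 755 = (-5 + 7*(-17))**2/(-17)**2 - 755 = (-5 - 119)**2/289 - 755 = (1/289)*(-124)**2 - 755 = (1/289)*15376 - 755 = 15376/289 - 755 = -202819/289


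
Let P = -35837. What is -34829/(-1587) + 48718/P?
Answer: 1170851407/56873319 ≈ 20.587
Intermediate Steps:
-34829/(-1587) + 48718/P = -34829/(-1587) + 48718/(-35837) = -34829*(-1/1587) + 48718*(-1/35837) = 34829/1587 - 48718/35837 = 1170851407/56873319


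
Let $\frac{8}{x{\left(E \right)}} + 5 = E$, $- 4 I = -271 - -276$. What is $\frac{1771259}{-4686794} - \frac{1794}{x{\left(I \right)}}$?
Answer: $\frac{7505215379}{5356336} \approx 1401.2$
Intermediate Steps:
$I = - \frac{5}{4}$ ($I = - \frac{-271 - -276}{4} = - \frac{-271 + 276}{4} = \left(- \frac{1}{4}\right) 5 = - \frac{5}{4} \approx -1.25$)
$x{\left(E \right)} = \frac{8}{-5 + E}$
$\frac{1771259}{-4686794} - \frac{1794}{x{\left(I \right)}} = \frac{1771259}{-4686794} - \frac{1794}{8 \frac{1}{-5 - \frac{5}{4}}} = 1771259 \left(- \frac{1}{4686794}\right) - \frac{1794}{8 \frac{1}{- \frac{25}{4}}} = - \frac{253037}{669542} - \frac{1794}{8 \left(- \frac{4}{25}\right)} = - \frac{253037}{669542} - \frac{1794}{- \frac{32}{25}} = - \frac{253037}{669542} - - \frac{22425}{16} = - \frac{253037}{669542} + \frac{22425}{16} = \frac{7505215379}{5356336}$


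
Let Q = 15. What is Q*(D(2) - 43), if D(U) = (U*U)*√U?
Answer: -645 + 60*√2 ≈ -560.15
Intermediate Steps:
D(U) = U^(5/2) (D(U) = U²*√U = U^(5/2))
Q*(D(2) - 43) = 15*(2^(5/2) - 43) = 15*(4*√2 - 43) = 15*(-43 + 4*√2) = -645 + 60*√2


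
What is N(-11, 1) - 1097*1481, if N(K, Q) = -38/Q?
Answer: -1624695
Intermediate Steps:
N(-11, 1) - 1097*1481 = -38/1 - 1097*1481 = -38*1 - 1624657 = -38 - 1624657 = -1624695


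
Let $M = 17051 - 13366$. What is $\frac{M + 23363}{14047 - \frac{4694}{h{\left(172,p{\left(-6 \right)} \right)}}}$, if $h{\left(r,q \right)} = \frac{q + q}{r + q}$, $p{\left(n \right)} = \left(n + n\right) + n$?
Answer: $\frac{5292}{6677} \approx 0.79257$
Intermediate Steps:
$M = 3685$
$p{\left(n \right)} = 3 n$ ($p{\left(n \right)} = 2 n + n = 3 n$)
$h{\left(r,q \right)} = \frac{2 q}{q + r}$
$\frac{M + 23363}{14047 - \frac{4694}{h{\left(172,p{\left(-6 \right)} \right)}}} = \frac{3685 + 23363}{14047 - \frac{4694}{2 \cdot 3 \left(-6\right) \frac{1}{3 \left(-6\right) + 172}}} = \frac{27048}{14047 - \frac{4694}{2 \left(-18\right) \frac{1}{-18 + 172}}} = \frac{27048}{14047 - \frac{4694}{2 \left(-18\right) \frac{1}{154}}} = \frac{27048}{14047 - \frac{4694}{- \frac{18}{77}}} = \frac{27048}{14047 - - \frac{180719}{9}} = \frac{27048}{14047 + \frac{180719}{9}} = \frac{27048}{\frac{307142}{9}} = 27048 \cdot \frac{9}{307142} = \frac{5292}{6677}$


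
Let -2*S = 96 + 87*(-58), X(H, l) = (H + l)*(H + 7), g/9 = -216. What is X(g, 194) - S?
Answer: 3387275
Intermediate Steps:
g = -1944 (g = 9*(-216) = -1944)
X(H, l) = (7 + H)*(H + l) (X(H, l) = (H + l)*(7 + H) = (7 + H)*(H + l))
S = 2475 (S = -(96 + 87*(-58))/2 = -(96 - 5046)/2 = -1/2*(-4950) = 2475)
X(g, 194) - S = ((-1944)**2 + 7*(-1944) + 7*194 - 1944*194) - 1*2475 = (3779136 - 13608 + 1358 - 377136) - 2475 = 3389750 - 2475 = 3387275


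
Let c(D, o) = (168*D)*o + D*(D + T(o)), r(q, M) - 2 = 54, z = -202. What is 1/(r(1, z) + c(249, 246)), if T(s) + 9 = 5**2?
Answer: 1/10356713 ≈ 9.6556e-8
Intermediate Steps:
T(s) = 16 (T(s) = -9 + 5**2 = -9 + 25 = 16)
r(q, M) = 56 (r(q, M) = 2 + 54 = 56)
c(D, o) = D*(16 + D) + 168*D*o (c(D, o) = (168*D)*o + D*(D + 16) = 168*D*o + D*(16 + D) = D*(16 + D) + 168*D*o)
1/(r(1, z) + c(249, 246)) = 1/(56 + 249*(16 + 249 + 168*246)) = 1/(56 + 249*(16 + 249 + 41328)) = 1/(56 + 249*41593) = 1/(56 + 10356657) = 1/10356713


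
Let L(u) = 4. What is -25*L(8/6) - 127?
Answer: -227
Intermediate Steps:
-25*L(8/6) - 127 = -25*4 - 127 = -100 - 127 = -227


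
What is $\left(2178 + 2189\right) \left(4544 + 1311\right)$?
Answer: $25568785$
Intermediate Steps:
$\left(2178 + 2189\right) \left(4544 + 1311\right) = 4367 \cdot 5855 = 25568785$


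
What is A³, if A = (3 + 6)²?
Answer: 531441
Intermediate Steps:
A = 81 (A = 9² = 81)
A³ = 81³ = 531441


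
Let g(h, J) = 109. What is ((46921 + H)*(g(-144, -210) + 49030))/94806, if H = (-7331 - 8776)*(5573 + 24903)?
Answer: -24118895910529/94806 ≈ -2.5440e+8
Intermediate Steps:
H = -490876932 (H = -16107*30476 = -490876932)
((46921 + H)*(g(-144, -210) + 49030))/94806 = ((46921 - 490876932)*(109 + 49030))/94806 = -490830011*49139*(1/94806) = -24118895910529*1/94806 = -24118895910529/94806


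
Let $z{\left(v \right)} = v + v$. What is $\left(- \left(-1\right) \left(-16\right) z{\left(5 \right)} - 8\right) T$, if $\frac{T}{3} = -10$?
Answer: $5040$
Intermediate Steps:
$z{\left(v \right)} = 2 v$
$T = -30$ ($T = 3 \left(-10\right) = -30$)
$\left(- \left(-1\right) \left(-16\right) z{\left(5 \right)} - 8\right) T = \left(- \left(-1\right) \left(-16\right) 2 \cdot 5 - 8\right) \left(-30\right) = \left(\left(-1\right) 16 \cdot 10 - 8\right) \left(-30\right) = \left(\left(-16\right) 10 - 8\right) \left(-30\right) = \left(-160 - 8\right) \left(-30\right) = \left(-168\right) \left(-30\right) = 5040$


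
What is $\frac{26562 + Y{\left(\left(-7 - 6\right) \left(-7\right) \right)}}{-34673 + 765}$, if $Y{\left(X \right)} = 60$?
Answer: $- \frac{13311}{16954} \approx -0.78512$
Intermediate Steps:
$\frac{26562 + Y{\left(\left(-7 - 6\right) \left(-7\right) \right)}}{-34673 + 765} = \frac{26562 + 60}{-34673 + 765} = \frac{26622}{-33908} = 26622 \left(- \frac{1}{33908}\right) = - \frac{13311}{16954}$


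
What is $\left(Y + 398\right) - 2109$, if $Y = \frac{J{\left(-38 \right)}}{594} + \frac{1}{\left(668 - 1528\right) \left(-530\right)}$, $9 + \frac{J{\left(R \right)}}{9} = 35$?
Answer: $- \frac{25729909967}{15041400} \approx -1710.6$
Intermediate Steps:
$J{\left(R \right)} = 234$ ($J{\left(R \right)} = -81 + 9 \cdot 35 = -81 + 315 = 234$)
$Y = \frac{5925433}{15041400}$ ($Y = \frac{234}{594} + \frac{1}{\left(668 - 1528\right) \left(-530\right)} = 234 \cdot \frac{1}{594} + \frac{1}{-860} \left(- \frac{1}{530}\right) = \frac{13}{33} - - \frac{1}{455800} = \frac{13}{33} + \frac{1}{455800} = \frac{5925433}{15041400} \approx 0.39394$)
$\left(Y + 398\right) - 2109 = \left(\frac{5925433}{15041400} + 398\right) - 2109 = \frac{5992402633}{15041400} - 2109 = - \frac{25729909967}{15041400}$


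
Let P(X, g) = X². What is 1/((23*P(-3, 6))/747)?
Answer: 83/23 ≈ 3.6087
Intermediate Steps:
1/((23*P(-3, 6))/747) = 1/((23*(-3)²)/747) = 1/((23*9)*(1/747)) = 1/(207*(1/747)) = 1/(23/83) = 83/23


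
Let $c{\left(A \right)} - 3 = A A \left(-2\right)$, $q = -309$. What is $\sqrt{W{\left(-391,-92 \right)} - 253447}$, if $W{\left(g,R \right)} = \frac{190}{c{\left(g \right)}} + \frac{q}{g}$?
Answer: $\frac{3 i \sqrt{402490195715823781782}}{119551769} \approx 503.43 i$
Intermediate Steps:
$c{\left(A \right)} = 3 - 2 A^{2}$ ($c{\left(A \right)} = 3 + A A \left(-2\right) = 3 + A^{2} \left(-2\right) = 3 - 2 A^{2}$)
$W{\left(g,R \right)} = - \frac{309}{g} + \frac{190}{3 - 2 g^{2}}$ ($W{\left(g,R \right)} = \frac{190}{3 - 2 g^{2}} - \frac{309}{g} = - \frac{309}{g} + \frac{190}{3 - 2 g^{2}}$)
$\sqrt{W{\left(-391,-92 \right)} - 253447} = \sqrt{\frac{927 - 618 \left(-391\right)^{2} - -74290}{\left(-391\right) \left(-3 + 2 \left(-391\right)^{2}\right)} - 253447} = \sqrt{- \frac{927 - 94480458 + 74290}{391 \left(-3 + 2 \cdot 152881\right)} - 253447} = \sqrt{- \frac{927 - 94480458 + 74290}{391 \left(-3 + 305762\right)} - 253447} = \sqrt{\left(- \frac{1}{391}\right) \frac{1}{305759} \left(-94405241\right) - 253447} = \sqrt{\frac{94405241}{119551769} - 253447} = \sqrt{- \frac{30299942792502}{119551769}} = \frac{3 i \sqrt{402490195715823781782}}{119551769}$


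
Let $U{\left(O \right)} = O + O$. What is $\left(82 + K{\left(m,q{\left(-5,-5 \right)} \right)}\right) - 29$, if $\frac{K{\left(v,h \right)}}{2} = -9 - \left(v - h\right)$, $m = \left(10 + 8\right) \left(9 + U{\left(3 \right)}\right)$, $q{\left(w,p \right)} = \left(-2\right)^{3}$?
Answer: $-521$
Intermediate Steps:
$q{\left(w,p \right)} = -8$
$U{\left(O \right)} = 2 O$
$m = 270$ ($m = \left(10 + 8\right) \left(9 + 2 \cdot 3\right) = 18 \left(9 + 6\right) = 18 \cdot 15 = 270$)
$K{\left(v,h \right)} = -18 - 2 v + 2 h$ ($K{\left(v,h \right)} = 2 \left(-9 - \left(v - h\right)\right) = 2 \left(-9 + \left(h - v\right)\right) = 2 \left(-9 + h - v\right) = -18 - 2 v + 2 h$)
$\left(82 + K{\left(m,q{\left(-5,-5 \right)} \right)}\right) - 29 = \left(82 - 574\right) - 29 = -492 - 29 = -521$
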